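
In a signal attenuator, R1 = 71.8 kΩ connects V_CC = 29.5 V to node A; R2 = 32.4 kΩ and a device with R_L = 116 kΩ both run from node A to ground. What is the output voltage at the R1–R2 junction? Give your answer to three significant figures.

The load sits in parallel with R2, giving an effective lower resistance R2' = R2·R_L/(R2+R_L) = 25.33 kΩ.
Then V_out = V_CC · R2'/(R1 + R2') = 29.5 × 25.33/97.13 = 7.692 V.
(Unloaded it would be 9.17 V; the load pulls it down.)

V_out ≈ 7.69 V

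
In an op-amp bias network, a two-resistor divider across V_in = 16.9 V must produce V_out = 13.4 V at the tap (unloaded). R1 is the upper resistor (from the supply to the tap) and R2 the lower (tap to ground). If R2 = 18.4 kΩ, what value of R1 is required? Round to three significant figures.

Required fraction k = V_out/V_in = 0.7929.
R1 = R2·(1/k − 1) = 18.4 × 0.2612 = 4.806 kΩ.

R1 ≈ 4.81 kΩ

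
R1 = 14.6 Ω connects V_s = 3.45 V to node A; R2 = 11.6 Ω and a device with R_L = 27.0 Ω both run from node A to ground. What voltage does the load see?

The load sits in parallel with R2, giving an effective lower resistance R2' = R2·R_L/(R2+R_L) = 8.114 Ω.
Then V_out = V_s · R2'/(R1 + R2') = 3.45 × 8.114/22.71 = 1.232 V.

V_out ≈ 1.23 V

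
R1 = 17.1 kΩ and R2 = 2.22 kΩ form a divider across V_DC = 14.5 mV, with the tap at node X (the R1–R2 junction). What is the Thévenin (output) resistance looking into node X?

R_th ≈ 1.96 kΩ

Looking into X with the source shorted: R_th = R1·R2/(R1+R2) = 17.10 × 2.22/19.32 = 1.965 kΩ.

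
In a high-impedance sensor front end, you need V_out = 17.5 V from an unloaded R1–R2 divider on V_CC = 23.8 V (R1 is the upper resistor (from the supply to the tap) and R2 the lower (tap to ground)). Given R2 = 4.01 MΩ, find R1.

R1 ≈ 1.44 MΩ

Required fraction k = V_out/V_CC = 0.7353.
So R1 = R2 · (V_CC/V_out − 1) = 4.01 × (23.8/17.5 − 1) = 4.01 × 0.3600 = 1.444 MΩ.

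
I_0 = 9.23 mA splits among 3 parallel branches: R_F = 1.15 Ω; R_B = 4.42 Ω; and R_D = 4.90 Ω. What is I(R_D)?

Total conductance ΣG = 1/1.15 + 1/4.42 + 1/4.90 = 1.300 (units of 1/Ω).
By the current-divider rule, I = I_0 · G_k/ΣG = 9.23 × 0.1570 = 1.449 mA.

I ≈ 1.45 mA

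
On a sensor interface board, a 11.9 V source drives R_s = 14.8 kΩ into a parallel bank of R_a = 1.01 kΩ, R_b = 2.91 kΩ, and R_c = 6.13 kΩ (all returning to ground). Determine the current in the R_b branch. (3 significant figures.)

Parallel bank: R_p = 1/(1/1.01 + 1/2.91 + 1/6.13) = 0.6681 kΩ.
Node voltage V_A = V_DC · R_p/(R_s + R_p) = 11.9 × 0.04319 = 0.5140 V.
I(R_b) = V_A / R_b = 0.5140/2.91 = 0.1766 mA.
(Check via current divider: I_total = 0.7693 mA; share G_k/ΣG = 0.2296 → same result.)

I ≈ 0.177 mA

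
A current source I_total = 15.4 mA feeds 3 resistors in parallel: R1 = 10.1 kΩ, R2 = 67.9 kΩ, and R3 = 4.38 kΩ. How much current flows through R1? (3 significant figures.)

ΣG = 1/10.1 + 1/67.9 + 1/4.38 = 0.3420.
Current divider: I(R1) = I_total · G_k/ΣG = 15.4 × (0.09901/0.3420) = 15.4 × 0.2895 = 4.458 mA.

I ≈ 4.46 mA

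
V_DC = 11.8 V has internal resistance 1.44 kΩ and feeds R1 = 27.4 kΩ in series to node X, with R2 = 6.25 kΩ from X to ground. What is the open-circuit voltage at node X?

R1' = 1.44 + 27.4 = 28.84 kΩ (source resistance + R1).
With X open, the divider is unloaded: V_th = 11.8 × 6.25/35.09 = 2.102 V.

V_th ≈ 2.10 V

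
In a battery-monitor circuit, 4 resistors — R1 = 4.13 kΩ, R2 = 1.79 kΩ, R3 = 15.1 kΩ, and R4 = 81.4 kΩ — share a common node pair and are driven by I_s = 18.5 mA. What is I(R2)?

I ≈ 11.8 mA

ΣG = 1/4.13 + 1/1.79 + 1/15.1 + 1/81.4 = 0.8793.
R2 takes the fraction G_k/ΣG = 0.5587/0.8793 = 0.6353, so I = 18.5 × 0.6353 = 11.75 mA.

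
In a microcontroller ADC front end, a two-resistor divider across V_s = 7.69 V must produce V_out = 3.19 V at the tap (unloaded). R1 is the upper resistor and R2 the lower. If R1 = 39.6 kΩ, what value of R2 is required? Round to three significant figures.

R2 ≈ 28.1 kΩ

Required fraction k = V_out/V_s = 0.4148.
R2 = R1 · 0.4148/(1 − 0.4148) = 28.07 kΩ.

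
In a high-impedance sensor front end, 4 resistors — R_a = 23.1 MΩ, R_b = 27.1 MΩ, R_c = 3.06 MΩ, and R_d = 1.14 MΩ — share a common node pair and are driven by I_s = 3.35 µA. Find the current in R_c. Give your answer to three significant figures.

I ≈ 0.853 µA

Total conductance ΣG = 1/23.1 + 1/27.1 + 1/3.06 + 1/1.14 = 1.284 (units of 1/MΩ).
R_c takes the fraction G_k/ΣG = 0.3268/1.284 = 0.2545, so I = 3.35 × 0.2545 = 0.8525 µA.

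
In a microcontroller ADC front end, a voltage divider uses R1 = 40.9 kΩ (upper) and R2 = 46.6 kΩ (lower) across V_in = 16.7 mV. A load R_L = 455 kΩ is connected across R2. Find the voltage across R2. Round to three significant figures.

V_out ≈ 8.49 mV

First combine the lower leg with the load: R2 ‖ R_L = 42.27 kΩ.
Then V_out = V_in · R2'/(R1 + R2') = 16.7 × 42.27/83.17 = 8.488 mV.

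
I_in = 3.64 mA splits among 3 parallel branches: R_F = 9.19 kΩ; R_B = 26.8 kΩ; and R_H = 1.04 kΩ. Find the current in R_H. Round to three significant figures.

Total conductance ΣG = 1/9.19 + 1/26.8 + 1/1.04 = 1.108 (units of 1/kΩ).
R_H takes the fraction G_k/ΣG = 0.9615/1.108 = 0.8681, so I = 3.64 × 0.8681 = 3.160 mA.

I ≈ 3.16 mA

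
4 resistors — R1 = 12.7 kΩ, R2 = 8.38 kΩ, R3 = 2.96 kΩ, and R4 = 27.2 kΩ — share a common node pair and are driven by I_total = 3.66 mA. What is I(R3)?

Conductances: ΣG = 1/12.7 + 1/8.38 + 1/2.96 + 1/27.2 = 0.5727 (1/kΩ).
R3 takes the fraction G_k/ΣG = 0.3378/0.5727 = 0.5899, so I = 3.66 × 0.5899 = 2.159 mA.

I ≈ 2.16 mA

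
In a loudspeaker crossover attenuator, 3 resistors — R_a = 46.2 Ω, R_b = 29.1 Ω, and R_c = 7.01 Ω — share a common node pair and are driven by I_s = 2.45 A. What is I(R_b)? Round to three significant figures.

I ≈ 0.424 A

Conductances: ΣG = 1/46.2 + 1/29.1 + 1/7.01 = 0.1987 (1/Ω).
R_b takes the fraction G_k/ΣG = 0.03436/0.1987 = 0.1730, so I = 2.45 × 0.1730 = 0.4238 A.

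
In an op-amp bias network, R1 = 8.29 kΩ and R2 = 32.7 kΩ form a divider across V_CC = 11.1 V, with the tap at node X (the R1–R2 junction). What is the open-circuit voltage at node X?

With X open, the divider is unloaded: V_th = 11.1 × 32.7/40.99 = 8.855 V.

V_th ≈ 8.86 V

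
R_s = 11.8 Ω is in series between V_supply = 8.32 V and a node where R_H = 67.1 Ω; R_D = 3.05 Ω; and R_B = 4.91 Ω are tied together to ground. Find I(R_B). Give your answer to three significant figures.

I ≈ 0.228 A

Parallel bank: R_p = 1/(1/67.1 + 1/3.05 + 1/4.91) = 1.830 Ω.
V_A = 8.32 × 1.830/13.63 = 1.117 V.
I(R_B) = V_A / R_B = 1.117/4.91 = 0.2275 A.
(Equivalently: I_total = 0.6104 A, then current-divider fraction G_k/ΣG = 0.3727.)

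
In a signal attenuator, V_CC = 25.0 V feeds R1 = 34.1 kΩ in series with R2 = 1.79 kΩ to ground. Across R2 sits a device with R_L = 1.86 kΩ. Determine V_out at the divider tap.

First combine the lower leg with the load: R2 ‖ R_L = 0.9122 kΩ.
Now apply the divider: V_out = 25.0 × 0.02605 = 0.6513 V.

V_out ≈ 0.651 V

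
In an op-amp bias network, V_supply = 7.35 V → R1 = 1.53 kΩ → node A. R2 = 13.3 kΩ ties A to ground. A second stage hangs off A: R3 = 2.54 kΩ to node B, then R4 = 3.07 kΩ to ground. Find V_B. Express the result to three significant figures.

V_B ≈ 2.90 V

The second stage (R3 + R4 = 5.610 kΩ) loads node A in parallel with R2.
Effective lower resistance at A: R2 ‖ 5.610 = 3.946 kΩ.
V_A = 7.35 × 3.946/(1.53 + 3.946) = 5.296 V.
Then the unloaded second divider: V_B = V_A × R4/(R3+R4) = 5.296 × 0.5472 = 2.898 V.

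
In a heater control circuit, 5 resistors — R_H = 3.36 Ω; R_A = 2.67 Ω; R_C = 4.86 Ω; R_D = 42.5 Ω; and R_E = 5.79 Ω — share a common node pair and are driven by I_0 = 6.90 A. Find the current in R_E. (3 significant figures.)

ΣG = 1/3.36 + 1/2.67 + 1/4.86 + 1/42.5 + 1/5.79 = 1.074.
By the current-divider rule, I = I_0 · G_k/ΣG = 6.90 × 0.1608 = 1.109 A.

I ≈ 1.11 A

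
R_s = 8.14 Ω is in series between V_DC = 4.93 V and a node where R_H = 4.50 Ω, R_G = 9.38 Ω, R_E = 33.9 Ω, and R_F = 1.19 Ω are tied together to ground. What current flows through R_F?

Parallel bank: R_p = 1/(1/4.50 + 1/9.38 + 1/33.9 + 1/1.19) = 0.8343 Ω.
V_A = 4.93 × 0.8343/8.974 = 0.4583 V.
Branch current I = V_A/R_F = 0.4583/1.19 = 0.3851 A.

I ≈ 0.385 A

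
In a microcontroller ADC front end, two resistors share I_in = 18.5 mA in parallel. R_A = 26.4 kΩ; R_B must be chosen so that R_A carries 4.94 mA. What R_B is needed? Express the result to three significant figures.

The fraction through R_A equals R_B/(R_A+R_B).
4.94/18.5 = R_B/(R_A + R_B) → R_B = R_A · (0.2670)/(1 − 0.2670) = 26.4 × 0.3643 = 9.618 kΩ.

R_B ≈ 9.62 kΩ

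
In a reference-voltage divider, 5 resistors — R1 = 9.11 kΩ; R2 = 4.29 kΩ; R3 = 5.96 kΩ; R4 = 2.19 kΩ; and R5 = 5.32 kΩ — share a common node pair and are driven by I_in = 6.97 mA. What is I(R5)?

ΣG = 1/9.11 + 1/4.29 + 1/5.96 + 1/2.19 + 1/5.32 = 1.155.
By the current-divider rule, I = I_in · G_k/ΣG = 6.97 × 0.1627 = 1.134 mA.

I ≈ 1.13 mA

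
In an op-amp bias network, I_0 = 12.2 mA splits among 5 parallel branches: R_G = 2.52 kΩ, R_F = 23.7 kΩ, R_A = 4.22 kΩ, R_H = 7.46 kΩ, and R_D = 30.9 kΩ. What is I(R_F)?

I ≈ 0.611 mA

Total conductance ΣG = 1/2.52 + 1/23.7 + 1/4.22 + 1/7.46 + 1/30.9 = 0.8424 (units of 1/kΩ).
R_F takes the fraction G_k/ΣG = 0.04219/0.8424 = 0.05009, so I = 12.2 × 0.05009 = 0.6111 mA.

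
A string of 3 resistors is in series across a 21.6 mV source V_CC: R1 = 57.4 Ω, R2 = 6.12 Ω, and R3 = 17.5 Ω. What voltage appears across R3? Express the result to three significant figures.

Total series resistance ΣR = 57.4 + 6.12 + 17.5 = 81.02 Ω.
Voltage divider: V = V_CC · (17.50 / 81.02) = 21.6 × 0.2160 = 4.666 mV.

V ≈ 4.67 mV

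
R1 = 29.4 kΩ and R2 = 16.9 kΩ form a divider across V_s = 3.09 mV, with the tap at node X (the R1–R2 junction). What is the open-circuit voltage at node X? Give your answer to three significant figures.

Open-circuit (no load on X): V_th = V_s · R2/(R1 + R2) = 3.09 × 16.9/(29.40 + 16.9) = 1.128 mV.

V_th ≈ 1.13 mV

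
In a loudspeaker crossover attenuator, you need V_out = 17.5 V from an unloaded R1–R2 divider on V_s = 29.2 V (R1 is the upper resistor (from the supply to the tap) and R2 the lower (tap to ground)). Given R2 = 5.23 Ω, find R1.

The divider ratio is R2/(R1+R2) = 17.5/29.2 = 0.5993.
R1 = R2·(1/k − 1) = 5.23 × 0.6686 = 3.497 Ω.

R1 ≈ 3.50 Ω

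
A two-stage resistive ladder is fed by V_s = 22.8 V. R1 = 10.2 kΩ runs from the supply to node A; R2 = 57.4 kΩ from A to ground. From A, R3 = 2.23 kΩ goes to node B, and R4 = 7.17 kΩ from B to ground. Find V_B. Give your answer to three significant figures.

V_B ≈ 7.69 V

Node A sees R2 in parallel with the series input of stage 2, R3 + R4 = 9.400 kΩ.
Effective lower resistance at A: R2 ‖ 9.400 = 8.077 kΩ.
So V_A = 22.8 × 0.4419 = 10.08 V.
V_B = V_A × 0.7628 = 7.686 V.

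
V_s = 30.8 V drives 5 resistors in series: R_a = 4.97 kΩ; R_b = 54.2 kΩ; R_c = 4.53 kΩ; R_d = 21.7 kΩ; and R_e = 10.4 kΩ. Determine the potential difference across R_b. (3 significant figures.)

Series total: ΣR = 4.97 + 54.2 + 4.53 + 21.7 + 10.4 = 95.80 kΩ.
By the voltage-divider rule, V = 30.8 × 54.20/95.80 = 17.43 V.

V ≈ 17.4 V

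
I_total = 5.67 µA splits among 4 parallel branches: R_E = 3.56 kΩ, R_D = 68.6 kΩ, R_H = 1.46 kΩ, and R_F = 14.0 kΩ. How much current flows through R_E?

Conductances: ΣG = 1/3.56 + 1/68.6 + 1/1.46 + 1/14.0 = 1.052 (1/kΩ).
By the current-divider rule, I = I_total · G_k/ΣG = 5.67 × 0.2671 = 1.514 µA.

I ≈ 1.51 µA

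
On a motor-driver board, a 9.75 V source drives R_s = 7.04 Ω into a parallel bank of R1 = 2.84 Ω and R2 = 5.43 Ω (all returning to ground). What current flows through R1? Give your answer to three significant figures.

I ≈ 0.719 A

Equivalent of the parallel group: R_p = 1.865 Ω.
V_A by voltage divider: V_A = 9.75 × 1.865/(7.04 + 1.865) = 2.042 V.
I(R1) = V_A / R1 = 2.042/2.84 = 0.7189 A.
(Equivalently: I_total = 1.095 A, then current-divider fraction G_k/ΣG = 0.6566.)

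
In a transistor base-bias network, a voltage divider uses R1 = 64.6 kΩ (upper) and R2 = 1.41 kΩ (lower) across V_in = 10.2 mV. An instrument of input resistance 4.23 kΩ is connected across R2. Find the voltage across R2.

V_out ≈ 0.164 mV

R2 ‖ R_L = (1.41 × 4.23)/(1.41 + 4.23) = 1.057 kΩ.
Now apply the divider: V_out = 10.2 × 0.01611 = 0.1643 mV.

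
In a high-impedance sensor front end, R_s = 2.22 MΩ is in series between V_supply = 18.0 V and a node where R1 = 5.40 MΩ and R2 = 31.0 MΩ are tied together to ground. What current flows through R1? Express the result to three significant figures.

I ≈ 2.25 µA

Parallel bank: R_p = 1/(1/5.40 + 1/31.0) = 4.599 MΩ.
V_A = 18.0 × 4.599/6.819 = 12.14 V.
I(R1) = V_A / R1 = 12.14/5.40 = 2.248 µA.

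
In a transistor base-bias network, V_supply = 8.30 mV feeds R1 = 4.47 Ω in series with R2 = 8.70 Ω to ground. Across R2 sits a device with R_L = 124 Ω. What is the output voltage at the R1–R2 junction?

R2 ‖ R_L = (8.70 × 124)/(8.70 + 124) = 8.130 Ω.
Now apply the divider: V_out = 8.30 × 0.6452 = 5.355 mV.

V_out ≈ 5.36 mV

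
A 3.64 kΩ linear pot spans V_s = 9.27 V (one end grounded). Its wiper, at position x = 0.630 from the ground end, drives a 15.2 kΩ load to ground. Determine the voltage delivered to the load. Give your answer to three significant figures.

Split the track: R_lower = x·R_p = 2.293 kΩ, R_upper = (1−x)·R_p = 1.347 kΩ.
(x·R_p) ‖ R_L = 1.993 kΩ.
V_out = 9.27 × 1.993/(1.347 + 1.993) = 5.531 V.

V_out ≈ 5.53 V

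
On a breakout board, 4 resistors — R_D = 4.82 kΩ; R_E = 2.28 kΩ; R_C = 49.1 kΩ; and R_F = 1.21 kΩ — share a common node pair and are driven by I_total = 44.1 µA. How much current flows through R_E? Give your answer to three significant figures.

I ≈ 13.0 µA

Conductances: ΣG = 1/4.82 + 1/2.28 + 1/49.1 + 1/1.21 = 1.493 (1/kΩ).
Current divider: I(R_E) = I_total · G_k/ΣG = 44.1 × (0.4386/1.493) = 44.1 × 0.2938 = 12.96 µA.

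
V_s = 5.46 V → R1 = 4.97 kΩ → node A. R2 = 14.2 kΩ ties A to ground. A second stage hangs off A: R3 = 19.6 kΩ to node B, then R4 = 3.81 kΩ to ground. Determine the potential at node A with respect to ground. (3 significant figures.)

V_A ≈ 3.49 V

The second stage (R3 + R4 = 23.41 kΩ) loads node A in parallel with R2.
R2 ‖ (R3+R4) = 8.839 kΩ.
First divider: V_A = V_s · 8.839/(4.97 + 8.839) = 3.495 V.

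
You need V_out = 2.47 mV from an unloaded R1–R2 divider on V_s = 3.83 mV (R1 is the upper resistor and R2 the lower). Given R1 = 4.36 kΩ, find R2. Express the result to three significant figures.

R2 ≈ 7.92 kΩ

Required fraction k = V_out/V_s = 0.6449.
So R2 = R1 · V_out/(V_s − V_out) = 4.36 × 2.47/(3.83 − 2.47) = 4.36 × 1.816 = 7.919 kΩ.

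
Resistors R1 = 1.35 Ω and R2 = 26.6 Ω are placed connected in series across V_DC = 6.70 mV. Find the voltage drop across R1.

Total series resistance ΣR = 1.35 + 26.6 = 27.95 Ω.
V = V_DC · R/ΣR = 6.70 × 0.04830 = 0.3236 mV.

V ≈ 0.324 mV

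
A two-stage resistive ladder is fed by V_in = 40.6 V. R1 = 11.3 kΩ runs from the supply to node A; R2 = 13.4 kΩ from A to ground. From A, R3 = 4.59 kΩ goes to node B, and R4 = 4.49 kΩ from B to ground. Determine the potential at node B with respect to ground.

Node A sees R2 in parallel with the series input of stage 2, R3 + R4 = 9.080 kΩ.
R2 ‖ (R3+R4) = 5.412 kΩ.
First divider: V_A = V_in · 5.412/(11.3 + 5.412) = 13.15 V.
Then the unloaded second divider: V_B = V_A × R4/(R3+R4) = 13.15 × 0.4945 = 6.502 V.

V_B ≈ 6.50 V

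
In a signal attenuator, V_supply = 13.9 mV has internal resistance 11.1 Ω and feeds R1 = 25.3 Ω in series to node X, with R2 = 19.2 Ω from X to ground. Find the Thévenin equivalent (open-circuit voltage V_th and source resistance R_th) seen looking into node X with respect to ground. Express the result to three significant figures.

V_th ≈ 4.80 mV, R_th ≈ 12.6 Ω

R1' = 11.1 + 25.3 = 36.40 Ω (source resistance + R1).
With X open, the divider is unloaded: V_th = 13.9 × 19.2/55.60 = 4.800 mV.
Looking into X with the source shorted: R_th = R1'·R2/(R1'+R2) = 36.40 × 19.2/55.60 = 12.57 Ω.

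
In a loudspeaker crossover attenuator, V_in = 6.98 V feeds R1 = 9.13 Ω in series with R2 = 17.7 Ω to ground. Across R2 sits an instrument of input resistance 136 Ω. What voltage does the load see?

V_out ≈ 4.41 V

The load sits in parallel with R2, giving an effective lower resistance R2' = R2·R_L/(R2+R_L) = 15.66 Ω.
Now apply the divider: V_out = 6.98 × 0.6317 = 4.409 V.
(Unloaded it would be 4.60 V; the load pulls it down.)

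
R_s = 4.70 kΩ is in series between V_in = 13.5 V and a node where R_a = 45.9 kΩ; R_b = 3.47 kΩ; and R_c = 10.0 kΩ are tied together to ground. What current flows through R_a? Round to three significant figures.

Equivalent of the parallel group: R_p = 2.439 kΩ.
V_A = 13.5 × 2.439/7.139 = 4.612 V.
Branch current I = V_A/R_a = 4.612/45.9 = 0.1005 mA.

I ≈ 0.100 mA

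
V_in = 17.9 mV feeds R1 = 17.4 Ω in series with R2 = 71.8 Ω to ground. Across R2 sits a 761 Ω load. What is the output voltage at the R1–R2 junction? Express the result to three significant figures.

The load sits in parallel with R2, giving an effective lower resistance R2' = R2·R_L/(R2+R_L) = 65.61 Ω.
Then V_out = V_in · R2'/(R1 + R2') = 17.9 × 65.61/83.01 = 14.15 mV.
(Unloaded it would be 14.4 mV; the load pulls it down.)

V_out ≈ 14.1 mV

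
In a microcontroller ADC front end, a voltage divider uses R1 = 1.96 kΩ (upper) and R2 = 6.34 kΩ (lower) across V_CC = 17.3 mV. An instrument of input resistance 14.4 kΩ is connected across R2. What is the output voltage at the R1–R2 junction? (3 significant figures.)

V_out ≈ 12.0 mV

R2 ‖ R_L = (6.34 × 14.4)/(6.34 + 14.4) = 4.402 kΩ.
Then V_out = V_CC · R2'/(R1 + R2') = 17.3 × 4.402/6.362 = 11.97 mV.
(Unloaded it would be 13.2 mV; the load pulls it down.)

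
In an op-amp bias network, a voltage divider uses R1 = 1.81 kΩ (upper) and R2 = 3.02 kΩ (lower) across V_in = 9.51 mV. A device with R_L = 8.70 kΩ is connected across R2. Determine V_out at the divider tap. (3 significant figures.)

R2 ‖ R_L = (3.02 × 8.70)/(3.02 + 8.70) = 2.242 kΩ.
Now apply the divider: V_out = 9.51 × 0.5533 = 5.262 mV.

V_out ≈ 5.26 mV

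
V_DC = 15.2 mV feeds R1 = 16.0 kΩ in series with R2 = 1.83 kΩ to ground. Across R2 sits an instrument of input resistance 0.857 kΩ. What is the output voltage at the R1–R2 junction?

The load sits in parallel with R2, giving an effective lower resistance R2' = R2·R_L/(R2+R_L) = 0.5837 kΩ.
Then V_out = V_DC · R2'/(R1 + R2') = 15.2 × 0.5837/16.58 = 0.5350 mV.

V_out ≈ 0.535 mV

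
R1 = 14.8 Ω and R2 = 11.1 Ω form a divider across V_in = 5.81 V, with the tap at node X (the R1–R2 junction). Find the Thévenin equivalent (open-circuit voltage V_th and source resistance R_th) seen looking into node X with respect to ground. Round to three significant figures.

V_th ≈ 2.49 V, R_th ≈ 6.34 Ω

V_th is the unloaded tap voltage: V_in · R2/(R1+R2) = 5.81 × 0.4286 = 2.490 V.
With V_in suppressed (replaced by a short), R_th = R1 ‖ R2 = (14.80 × 11.1)/(14.80 + 11.1) = 6.343 Ω.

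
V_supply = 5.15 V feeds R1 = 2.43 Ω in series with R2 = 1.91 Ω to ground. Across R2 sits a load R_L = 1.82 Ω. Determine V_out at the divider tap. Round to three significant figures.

V_out ≈ 1.43 V

The load sits in parallel with R2, giving an effective lower resistance R2' = R2·R_L/(R2+R_L) = 0.9320 Ω.
Now apply the divider: V_out = 5.15 × 0.2772 = 1.428 V.
(Unloaded it would be 2.27 V; the load pulls it down.)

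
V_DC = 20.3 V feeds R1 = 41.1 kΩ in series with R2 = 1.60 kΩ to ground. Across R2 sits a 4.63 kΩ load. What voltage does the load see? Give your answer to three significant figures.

V_out ≈ 0.571 V

First combine the lower leg with the load: R2 ‖ R_L = 1.189 kΩ.
Then V_out = V_DC · R2'/(R1 + R2') = 20.3 × 1.189/42.29 = 0.5708 V.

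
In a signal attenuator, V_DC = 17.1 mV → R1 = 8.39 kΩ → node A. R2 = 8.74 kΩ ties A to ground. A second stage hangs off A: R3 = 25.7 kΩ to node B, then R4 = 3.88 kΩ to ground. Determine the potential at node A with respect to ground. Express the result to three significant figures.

V_A ≈ 7.62 mV

Looking into the second stage from A: R3 + R4 = 29.58 kΩ appears in parallel with R2.
R2 ‖ (R3+R4) = 6.747 kΩ.
First divider: V_A = V_DC · 6.747/(8.39 + 6.747) = 7.622 mV.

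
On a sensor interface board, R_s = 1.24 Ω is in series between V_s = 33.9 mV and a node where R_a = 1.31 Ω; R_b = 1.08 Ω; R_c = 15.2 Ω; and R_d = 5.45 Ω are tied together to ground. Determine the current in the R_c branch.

I ≈ 0.655 mA

Equivalent of the parallel group: R_p = 0.5158 Ω.
Node voltage V_A = V_s · R_p/(R_s + R_p) = 33.9 × 0.2938 = 9.959 mV.
Branch current I = V_A/R_c = 9.959/15.2 = 0.6552 mA.
(Check via current divider: I_total = 19.31 mA; share G_k/ΣG = 0.03394 → same result.)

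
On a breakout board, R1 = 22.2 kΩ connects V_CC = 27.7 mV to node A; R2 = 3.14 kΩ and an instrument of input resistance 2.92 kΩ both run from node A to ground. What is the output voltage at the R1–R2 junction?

R2 ‖ R_L = (3.14 × 2.92)/(3.14 + 2.92) = 1.513 kΩ.
Now apply the divider: V_out = 27.7 × 0.06380 = 1.767 mV.
(Unloaded it would be 3.43 mV; the load pulls it down.)

V_out ≈ 1.77 mV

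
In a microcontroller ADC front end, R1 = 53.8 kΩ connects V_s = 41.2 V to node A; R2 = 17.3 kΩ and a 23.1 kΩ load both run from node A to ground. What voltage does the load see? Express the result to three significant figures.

The load sits in parallel with R2, giving an effective lower resistance R2' = R2·R_L/(R2+R_L) = 9.892 kΩ.
Then V_out = V_s · R2'/(R1 + R2') = 41.2 × 9.892/63.69 = 6.399 V.

V_out ≈ 6.40 V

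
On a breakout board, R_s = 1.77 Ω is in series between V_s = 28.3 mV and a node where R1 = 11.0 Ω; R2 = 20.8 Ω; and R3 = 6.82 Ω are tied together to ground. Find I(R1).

I ≈ 1.71 mA

Equivalent of the parallel group: R_p = 3.501 Ω.
V_A by voltage divider: V_A = 28.3 × 3.501/(1.77 + 3.501) = 18.80 mV.
I(R1) = V_A / R1 = 18.80/11.0 = 1.709 mA.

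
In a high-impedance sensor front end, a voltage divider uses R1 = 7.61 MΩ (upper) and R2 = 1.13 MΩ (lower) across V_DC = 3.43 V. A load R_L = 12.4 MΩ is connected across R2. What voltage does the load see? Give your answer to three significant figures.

V_out ≈ 0.411 V

First combine the lower leg with the load: R2 ‖ R_L = 1.036 MΩ.
Now apply the divider: V_out = 3.43 × 0.1198 = 0.4109 V.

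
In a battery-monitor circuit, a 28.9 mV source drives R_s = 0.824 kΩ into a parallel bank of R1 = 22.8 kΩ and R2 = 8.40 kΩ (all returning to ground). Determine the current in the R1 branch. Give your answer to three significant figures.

I ≈ 1.12 µA

Parallel bank: R_p = 1/(1/22.8 + 1/8.40) = 6.138 kΩ.
Node voltage V_A = V_s · R_p/(R_s + R_p) = 28.9 × 0.8817 = 25.48 mV.
I(R1) = V_A / R1 = 25.48/22.8 = 1.118 µA.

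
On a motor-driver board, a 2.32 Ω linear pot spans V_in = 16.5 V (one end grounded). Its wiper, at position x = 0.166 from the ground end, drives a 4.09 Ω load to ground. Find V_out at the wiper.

V_out ≈ 2.54 V

Split the track: R_lower = x·R_p = 0.3851 Ω, R_upper = (1−x)·R_p = 1.935 Ω.
(x·R_p) ‖ R_L = 0.3520 Ω.
Then V_out = V_in · 0.3520/(1.935 + 0.3520) = 2.540 V.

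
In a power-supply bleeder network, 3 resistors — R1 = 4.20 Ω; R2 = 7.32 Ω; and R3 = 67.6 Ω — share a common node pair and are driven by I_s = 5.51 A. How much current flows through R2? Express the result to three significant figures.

I ≈ 1.93 A

Total conductance ΣG = 1/4.20 + 1/7.32 + 1/67.6 = 0.3895 (units of 1/Ω).
Current divider: I(R2) = I_s · G_k/ΣG = 5.51 × (0.1366/0.3895) = 5.51 × 0.3507 = 1.933 A.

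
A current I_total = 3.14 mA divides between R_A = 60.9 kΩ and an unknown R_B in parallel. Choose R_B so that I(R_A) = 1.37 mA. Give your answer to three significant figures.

Two-branch current divider: I_A = I_total · R_B/(R_A + R_B).
With f = 0.4363, R_B = R_A · f/(1−f) = 60.9 × 0.7740 = 47.14 kΩ.

R_B ≈ 47.1 kΩ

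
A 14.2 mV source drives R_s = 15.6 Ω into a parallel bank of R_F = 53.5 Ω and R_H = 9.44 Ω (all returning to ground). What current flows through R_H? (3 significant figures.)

Equivalent of the parallel group: R_p = 8.024 Ω.
V_A by voltage divider: V_A = 14.2 × 8.024/(15.6 + 8.024) = 4.823 mV.
Branch current I = V_A/R_H = 4.823/9.44 = 0.5109 mA.
(Equivalently: I_total = 0.6011 mA, then current-divider fraction G_k/ΣG = 0.8500.)

I ≈ 0.511 mA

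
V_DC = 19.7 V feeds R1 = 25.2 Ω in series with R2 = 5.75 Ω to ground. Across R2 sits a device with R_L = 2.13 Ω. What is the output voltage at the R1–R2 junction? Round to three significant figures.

V_out ≈ 1.14 V

The load sits in parallel with R2, giving an effective lower resistance R2' = R2·R_L/(R2+R_L) = 1.554 Ω.
Then V_out = V_DC · R2'/(R1 + R2') = 19.7 × 1.554/26.75 = 1.144 V.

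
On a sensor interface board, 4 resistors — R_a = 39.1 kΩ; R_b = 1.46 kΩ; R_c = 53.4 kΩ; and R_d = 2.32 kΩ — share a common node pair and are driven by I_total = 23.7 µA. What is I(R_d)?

Conductances: ΣG = 1/39.1 + 1/1.46 + 1/53.4 + 1/2.32 = 1.160 (1/kΩ).
Current divider: I(R_d) = I_total · G_k/ΣG = 23.7 × (0.4310/1.160) = 23.7 × 0.3715 = 8.804 µA.

I ≈ 8.80 µA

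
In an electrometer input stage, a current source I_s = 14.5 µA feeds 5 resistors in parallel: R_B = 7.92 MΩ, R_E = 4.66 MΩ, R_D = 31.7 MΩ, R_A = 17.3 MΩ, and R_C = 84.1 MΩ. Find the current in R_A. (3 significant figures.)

ΣG = 1/7.92 + 1/4.66 + 1/31.7 + 1/17.3 + 1/84.1 = 0.4421.
Current divider: I(R_A) = I_s · G_k/ΣG = 14.5 × (0.05780/0.4421) = 14.5 × 0.1307 = 1.896 µA.

I ≈ 1.90 µA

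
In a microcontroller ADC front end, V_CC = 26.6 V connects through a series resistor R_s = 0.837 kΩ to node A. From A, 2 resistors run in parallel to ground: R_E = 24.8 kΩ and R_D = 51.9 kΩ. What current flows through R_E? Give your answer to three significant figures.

Combine the parallel branches: R_p = (1/24.8 + 1/51.9)⁻¹ = 16.78 kΩ.
Node voltage V_A = V_CC · R_p/(R_s + R_p) = 26.6 × 0.9525 = 25.34 V.
Branch current I = V_A/R_E = 25.34/24.8 = 1.022 mA.

I ≈ 1.02 mA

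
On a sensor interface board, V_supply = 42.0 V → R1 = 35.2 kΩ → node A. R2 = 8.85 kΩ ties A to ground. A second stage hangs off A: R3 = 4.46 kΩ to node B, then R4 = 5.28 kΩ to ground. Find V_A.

Looking into the second stage from A: R3 + R4 = 9.740 kΩ appears in parallel with R2.
R2 ‖ (R3+R4) = 4.637 kΩ.
V_A = 42.0 × 4.637/(35.2 + 4.637) = 4.889 V.

V_A ≈ 4.89 V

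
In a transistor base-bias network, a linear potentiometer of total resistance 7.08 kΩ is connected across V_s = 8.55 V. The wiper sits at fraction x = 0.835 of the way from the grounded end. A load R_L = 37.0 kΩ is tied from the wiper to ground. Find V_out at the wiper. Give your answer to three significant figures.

The pot divides into 1.168 kΩ above the wiper and 5.912 kΩ below.
Lower segment in parallel with the load: 5.912 ‖ 37.0 = 5.097 kΩ.
Then V_out = V_s · 5.097/(1.168 + 5.097) = 6.956 V.
(Unloaded: V_out = x·V_s = 7.14 V.)

V_out ≈ 6.96 V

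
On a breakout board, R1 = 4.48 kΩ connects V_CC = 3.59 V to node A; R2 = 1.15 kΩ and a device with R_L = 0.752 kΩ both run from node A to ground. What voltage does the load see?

V_out ≈ 0.331 V

R2 ‖ R_L = (1.15 × 0.752)/(1.15 + 0.752) = 0.4547 kΩ.
Then V_out = V_CC · R2'/(R1 + R2') = 3.59 × 0.4547/4.935 = 0.3308 V.
(Unloaded it would be 0.733 V; the load pulls it down.)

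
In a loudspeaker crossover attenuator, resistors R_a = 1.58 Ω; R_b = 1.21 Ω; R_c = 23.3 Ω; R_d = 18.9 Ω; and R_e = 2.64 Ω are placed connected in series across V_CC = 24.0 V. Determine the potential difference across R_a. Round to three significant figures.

V ≈ 0.796 V

ΣR = 1.58 + 1.21 + 23.3 + 18.9 + 2.64 = 47.63 Ω.
By the voltage-divider rule, V = 24.0 × 1.580/47.63 = 0.7961 V.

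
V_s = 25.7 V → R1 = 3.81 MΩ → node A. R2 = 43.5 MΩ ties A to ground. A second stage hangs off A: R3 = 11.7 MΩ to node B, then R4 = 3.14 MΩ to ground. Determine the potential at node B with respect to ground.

Looking into the second stage from A: R3 + R4 = 14.84 MΩ appears in parallel with R2.
Effective lower resistance at A: R2 ‖ 14.84 = 11.07 MΩ.
So V_A = 25.7 × 0.7439 = 19.12 V.
Then the unloaded second divider: V_B = V_A × R4/(R3+R4) = 19.12 × 0.2116 = 4.045 V.

V_B ≈ 4.05 V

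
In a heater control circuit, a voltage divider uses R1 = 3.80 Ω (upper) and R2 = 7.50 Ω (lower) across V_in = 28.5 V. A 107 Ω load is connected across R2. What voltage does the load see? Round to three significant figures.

First combine the lower leg with the load: R2 ‖ R_L = 7.009 Ω.
Voltage divider with the loaded lower leg: V_out = 28.5 × 7.009/(3.80 + 7.009) = 28.5 × 0.6484 = 18.48 V.
(Unloaded it would be 18.9 V; the load pulls it down.)

V_out ≈ 18.5 V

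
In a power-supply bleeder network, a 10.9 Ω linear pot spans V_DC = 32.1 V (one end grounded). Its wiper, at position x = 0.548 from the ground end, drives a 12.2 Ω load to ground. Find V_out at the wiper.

V_out ≈ 14.4 V

Split the track: R_lower = x·R_p = 5.973 Ω, R_upper = (1−x)·R_p = 4.927 Ω.
Lower segment in parallel with the load: 5.973 ‖ 12.2 = 4.010 Ω.
V_out = 32.1 × 4.010/(4.927 + 4.010) = 14.40 V.
(Unloaded: V_out = x·V_DC = 17.6 V.)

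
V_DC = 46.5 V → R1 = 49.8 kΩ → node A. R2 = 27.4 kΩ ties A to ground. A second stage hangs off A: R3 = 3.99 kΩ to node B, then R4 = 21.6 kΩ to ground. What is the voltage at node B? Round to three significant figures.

The second stage (R3 + R4 = 25.59 kΩ) loads node A in parallel with R2.
Effective lower resistance at A: R2 ‖ 25.59 = 13.23 kΩ.
V_A = 46.5 × 13.23/(49.8 + 13.23) = 9.762 V.
Then the unloaded second divider: V_B = V_A × R4/(R3+R4) = 9.762 × 0.8441 = 8.240 V.

V_B ≈ 8.24 V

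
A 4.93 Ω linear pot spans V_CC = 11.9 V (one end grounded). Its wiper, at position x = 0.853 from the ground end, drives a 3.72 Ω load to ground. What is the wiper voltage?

V_out ≈ 8.70 V

The pot divides into 0.7247 Ω above the wiper and 4.205 Ω below.
(x·R_p) ‖ R_L = 1.974 Ω.
V_out = 11.9 × 1.974/(0.7247 + 1.974) = 8.704 V.
(Unloaded: V_out = x·V_CC = 10.2 V.)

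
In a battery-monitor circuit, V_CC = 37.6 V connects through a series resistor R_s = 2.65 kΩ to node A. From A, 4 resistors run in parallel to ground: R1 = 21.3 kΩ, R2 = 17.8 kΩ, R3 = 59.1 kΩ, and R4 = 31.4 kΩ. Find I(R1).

I ≈ 1.26 mA

Equivalent of the parallel group: R_p = 6.583 kΩ.
V_A by voltage divider: V_A = 37.6 × 6.583/(2.65 + 6.583) = 26.81 V.
Branch current I = V_A/R1 = 26.81/21.3 = 1.259 mA.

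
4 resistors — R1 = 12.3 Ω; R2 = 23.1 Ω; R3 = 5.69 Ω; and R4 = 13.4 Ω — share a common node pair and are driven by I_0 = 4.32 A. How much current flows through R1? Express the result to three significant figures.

Total conductance ΣG = 1/12.3 + 1/23.1 + 1/5.69 + 1/13.4 = 0.3750 (units of 1/Ω).
R1 takes the fraction G_k/ΣG = 0.08130/0.3750 = 0.2168, so I = 4.32 × 0.2168 = 0.9367 A.

I ≈ 0.937 A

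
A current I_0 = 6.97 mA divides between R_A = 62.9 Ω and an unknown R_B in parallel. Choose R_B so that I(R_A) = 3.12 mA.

R_B ≈ 51.0 Ω

The fraction through R_A equals R_B/(R_A+R_B).
With f = 0.4476, R_B = R_A · f/(1−f) = 62.9 × 0.8104 = 50.97 Ω.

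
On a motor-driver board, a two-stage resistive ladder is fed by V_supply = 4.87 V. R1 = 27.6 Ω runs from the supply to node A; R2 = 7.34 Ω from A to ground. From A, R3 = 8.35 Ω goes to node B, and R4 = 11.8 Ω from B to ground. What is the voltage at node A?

The second stage (R3 + R4 = 20.15 Ω) loads node A in parallel with R2.
Effective lower resistance at A: R2 ‖ 20.15 = 5.380 Ω.
V_A = 4.87 × 5.380/(27.6 + 5.380) = 0.7945 V.

V_A ≈ 0.794 V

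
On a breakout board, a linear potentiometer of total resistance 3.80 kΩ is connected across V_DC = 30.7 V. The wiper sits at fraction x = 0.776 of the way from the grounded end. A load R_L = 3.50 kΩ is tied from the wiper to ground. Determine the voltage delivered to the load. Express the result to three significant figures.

The pot divides into 0.8512 kΩ above the wiper and 2.949 kΩ below.
R_L loads the lower segment: effective lower R = 1.600 kΩ.
Loaded-divider output: V_out = 30.7 × 0.6528 = 20.04 V.

V_out ≈ 20.0 V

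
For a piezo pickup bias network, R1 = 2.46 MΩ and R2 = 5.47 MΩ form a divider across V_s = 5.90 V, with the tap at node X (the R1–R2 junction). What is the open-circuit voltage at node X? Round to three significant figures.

V_th is the unloaded tap voltage: V_s · R2/(R1+R2) = 5.90 × 0.6898 = 4.070 V.

V_th ≈ 4.07 V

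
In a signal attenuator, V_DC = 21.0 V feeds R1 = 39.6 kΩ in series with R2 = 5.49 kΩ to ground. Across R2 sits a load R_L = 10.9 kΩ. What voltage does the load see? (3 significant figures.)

The load sits in parallel with R2, giving an effective lower resistance R2' = R2·R_L/(R2+R_L) = 3.651 kΩ.
Now apply the divider: V_out = 21.0 × 0.08442 = 1.773 V.

V_out ≈ 1.77 V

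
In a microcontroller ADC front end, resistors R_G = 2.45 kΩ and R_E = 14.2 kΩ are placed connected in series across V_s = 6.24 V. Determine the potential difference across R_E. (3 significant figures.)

Series total: ΣR = 2.45 + 14.2 = 16.65 kΩ.
Voltage divider: V = V_s · (14.20 / 16.65) = 6.24 × 0.8529 = 5.322 V.

V ≈ 5.32 V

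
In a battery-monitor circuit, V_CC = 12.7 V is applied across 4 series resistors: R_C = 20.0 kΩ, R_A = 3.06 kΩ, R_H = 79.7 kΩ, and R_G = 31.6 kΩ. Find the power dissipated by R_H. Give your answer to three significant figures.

Series current I = V_CC/ΣR = 12.7/134.4 = 0.09452 mA.
V(R_H) = I·R = 7.533 V; P = V·I = 7.533 × 0.09452 = 0.7121 mW.

P ≈ 0.712 mW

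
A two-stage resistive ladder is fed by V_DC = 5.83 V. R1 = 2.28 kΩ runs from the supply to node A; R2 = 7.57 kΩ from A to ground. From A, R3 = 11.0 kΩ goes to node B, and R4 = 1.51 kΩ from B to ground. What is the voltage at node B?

V_B ≈ 0.474 V

Looking into the second stage from A: R3 + R4 = 12.51 kΩ appears in parallel with R2.
R2 ‖ (R3+R4) = 4.716 kΩ.
First divider: V_A = V_DC · 4.716/(2.28 + 4.716) = 3.930 V.
Then the unloaded second divider: V_B = V_A × R4/(R3+R4) = 3.930 × 0.1207 = 0.4744 V.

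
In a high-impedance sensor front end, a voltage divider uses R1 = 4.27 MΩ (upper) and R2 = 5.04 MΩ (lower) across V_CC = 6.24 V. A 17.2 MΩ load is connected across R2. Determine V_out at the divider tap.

R2 ‖ R_L = (5.04 × 17.2)/(5.04 + 17.2) = 3.898 MΩ.
Now apply the divider: V_out = 6.24 × 0.4772 = 2.978 V.
(Unloaded it would be 3.38 V; the load pulls it down.)

V_out ≈ 2.98 V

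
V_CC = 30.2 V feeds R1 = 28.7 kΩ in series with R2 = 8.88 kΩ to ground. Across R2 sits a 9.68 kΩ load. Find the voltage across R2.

First combine the lower leg with the load: R2 ‖ R_L = 4.631 kΩ.
Voltage divider with the loaded lower leg: V_out = 30.2 × 4.631/(28.7 + 4.631) = 30.2 × 0.1389 = 4.196 V.

V_out ≈ 4.20 V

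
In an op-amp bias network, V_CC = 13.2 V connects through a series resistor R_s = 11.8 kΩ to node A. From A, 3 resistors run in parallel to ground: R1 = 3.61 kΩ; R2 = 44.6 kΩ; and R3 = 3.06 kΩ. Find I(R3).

I ≈ 0.514 mA

Parallel bank: R_p = 1/(1/3.61 + 1/44.6 + 1/3.06) = 1.597 kΩ.
Node voltage V_A = V_CC · R_p/(R_s + R_p) = 13.2 × 0.1192 = 1.573 V.
I(R3) = V_A / R3 = 1.573/3.06 = 0.5142 mA.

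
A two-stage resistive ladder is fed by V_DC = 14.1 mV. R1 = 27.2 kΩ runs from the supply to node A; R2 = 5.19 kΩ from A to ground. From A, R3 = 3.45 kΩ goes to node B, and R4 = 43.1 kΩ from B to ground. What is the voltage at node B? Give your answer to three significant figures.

V_B ≈ 1.91 mV

The second stage (R3 + R4 = 46.55 kΩ) loads node A in parallel with R2.
R2 ‖ (R3+R4) = 4.669 kΩ.
So V_A = 14.1 × 0.1465 = 2.066 mV.
Stage 2 is unloaded, so V_B = V_A · R4/(R3+R4) = 2.066 × 43.1/46.55 = 1.913 mV.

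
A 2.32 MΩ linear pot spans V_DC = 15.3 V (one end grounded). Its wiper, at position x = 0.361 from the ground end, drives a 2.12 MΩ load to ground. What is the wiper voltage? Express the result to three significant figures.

V_out ≈ 4.41 V

Lower segment x·R_p = 0.8375 MΩ; upper segment (1−x)·R_p = 1.482 MΩ.
(x·R_p) ‖ R_L = 0.6003 MΩ.
Loaded-divider output: V_out = 15.3 × 0.2882 = 4.410 V.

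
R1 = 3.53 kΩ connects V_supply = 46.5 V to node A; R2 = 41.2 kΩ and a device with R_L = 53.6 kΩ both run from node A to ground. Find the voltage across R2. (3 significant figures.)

First combine the lower leg with the load: R2 ‖ R_L = 23.29 kΩ.
Now apply the divider: V_out = 46.5 × 0.8684 = 40.38 V.
(Unloaded it would be 42.8 V; the load pulls it down.)

V_out ≈ 40.4 V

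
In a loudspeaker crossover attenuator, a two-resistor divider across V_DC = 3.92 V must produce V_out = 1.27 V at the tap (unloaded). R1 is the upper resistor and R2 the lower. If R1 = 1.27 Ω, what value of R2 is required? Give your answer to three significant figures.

R2 ≈ 0.609 Ω

The divider ratio is R2/(R1+R2) = 1.27/3.92 = 0.3240.
So R2 = R1 · V_out/(V_DC − V_out) = 1.27 × 1.27/(3.92 − 1.27) = 1.27 × 0.4792 = 0.6086 Ω.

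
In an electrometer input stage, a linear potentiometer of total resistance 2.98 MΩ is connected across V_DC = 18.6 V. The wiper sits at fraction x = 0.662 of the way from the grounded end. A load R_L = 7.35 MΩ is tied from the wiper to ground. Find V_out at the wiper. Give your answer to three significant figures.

Split the track: R_lower = x·R_p = 1.973 MΩ, R_upper = (1−x)·R_p = 1.007 MΩ.
Lower segment in parallel with the load: 1.973 ‖ 7.35 = 1.555 MΩ.
Loaded-divider output: V_out = 18.6 × 0.6069 = 11.29 V.

V_out ≈ 11.3 V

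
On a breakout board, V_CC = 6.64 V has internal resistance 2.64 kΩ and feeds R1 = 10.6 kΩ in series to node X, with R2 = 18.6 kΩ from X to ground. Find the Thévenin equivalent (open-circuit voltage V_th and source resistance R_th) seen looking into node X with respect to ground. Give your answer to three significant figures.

R1' = 2.64 + 10.6 = 13.24 kΩ (source resistance + R1).
V_th is the unloaded tap voltage: V_CC · R2/(R1'+R2) = 6.64 × 0.5842 = 3.879 V.
With V_CC suppressed (replaced by a short), R_th = R1' ‖ R2 = (13.24 × 18.6)/(13.24 + 18.6) = 7.734 kΩ.

V_th ≈ 3.88 V, R_th ≈ 7.73 kΩ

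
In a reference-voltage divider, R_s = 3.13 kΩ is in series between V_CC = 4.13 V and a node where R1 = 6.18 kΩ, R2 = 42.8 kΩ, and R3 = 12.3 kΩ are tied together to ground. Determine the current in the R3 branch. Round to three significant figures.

Equivalent of the parallel group: R_p = 3.753 kΩ.
V_A = 4.13 × 3.753/6.883 = 2.252 V.
I(R3) = V_A / R3 = 2.252/12.3 = 0.1831 mA.

I ≈ 0.183 mA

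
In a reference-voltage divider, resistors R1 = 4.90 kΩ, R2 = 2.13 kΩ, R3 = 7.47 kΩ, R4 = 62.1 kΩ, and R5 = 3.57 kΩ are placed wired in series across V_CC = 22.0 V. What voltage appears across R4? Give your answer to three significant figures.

Total series resistance ΣR = 4.90 + 2.13 + 7.47 + 62.1 + 3.57 = 80.17 kΩ.
V = V_CC · R/ΣR = 22.0 × 0.7746 = 17.04 V.

V ≈ 17.0 V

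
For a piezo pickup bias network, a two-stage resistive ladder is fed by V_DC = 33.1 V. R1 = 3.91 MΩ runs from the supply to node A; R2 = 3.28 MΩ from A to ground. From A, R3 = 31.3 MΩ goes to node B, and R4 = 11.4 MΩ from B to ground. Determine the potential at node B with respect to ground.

Looking into the second stage from A: R3 + R4 = 42.70 MΩ appears in parallel with R2.
R2 ‖ (R3+R4) = 3.046 MΩ.
So V_A = 33.1 × 0.4379 = 14.49 V.
Stage 2 is unloaded, so V_B = V_A · R4/(R3+R4) = 14.49 × 11.4/42.70 = 3.870 V.

V_B ≈ 3.87 V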